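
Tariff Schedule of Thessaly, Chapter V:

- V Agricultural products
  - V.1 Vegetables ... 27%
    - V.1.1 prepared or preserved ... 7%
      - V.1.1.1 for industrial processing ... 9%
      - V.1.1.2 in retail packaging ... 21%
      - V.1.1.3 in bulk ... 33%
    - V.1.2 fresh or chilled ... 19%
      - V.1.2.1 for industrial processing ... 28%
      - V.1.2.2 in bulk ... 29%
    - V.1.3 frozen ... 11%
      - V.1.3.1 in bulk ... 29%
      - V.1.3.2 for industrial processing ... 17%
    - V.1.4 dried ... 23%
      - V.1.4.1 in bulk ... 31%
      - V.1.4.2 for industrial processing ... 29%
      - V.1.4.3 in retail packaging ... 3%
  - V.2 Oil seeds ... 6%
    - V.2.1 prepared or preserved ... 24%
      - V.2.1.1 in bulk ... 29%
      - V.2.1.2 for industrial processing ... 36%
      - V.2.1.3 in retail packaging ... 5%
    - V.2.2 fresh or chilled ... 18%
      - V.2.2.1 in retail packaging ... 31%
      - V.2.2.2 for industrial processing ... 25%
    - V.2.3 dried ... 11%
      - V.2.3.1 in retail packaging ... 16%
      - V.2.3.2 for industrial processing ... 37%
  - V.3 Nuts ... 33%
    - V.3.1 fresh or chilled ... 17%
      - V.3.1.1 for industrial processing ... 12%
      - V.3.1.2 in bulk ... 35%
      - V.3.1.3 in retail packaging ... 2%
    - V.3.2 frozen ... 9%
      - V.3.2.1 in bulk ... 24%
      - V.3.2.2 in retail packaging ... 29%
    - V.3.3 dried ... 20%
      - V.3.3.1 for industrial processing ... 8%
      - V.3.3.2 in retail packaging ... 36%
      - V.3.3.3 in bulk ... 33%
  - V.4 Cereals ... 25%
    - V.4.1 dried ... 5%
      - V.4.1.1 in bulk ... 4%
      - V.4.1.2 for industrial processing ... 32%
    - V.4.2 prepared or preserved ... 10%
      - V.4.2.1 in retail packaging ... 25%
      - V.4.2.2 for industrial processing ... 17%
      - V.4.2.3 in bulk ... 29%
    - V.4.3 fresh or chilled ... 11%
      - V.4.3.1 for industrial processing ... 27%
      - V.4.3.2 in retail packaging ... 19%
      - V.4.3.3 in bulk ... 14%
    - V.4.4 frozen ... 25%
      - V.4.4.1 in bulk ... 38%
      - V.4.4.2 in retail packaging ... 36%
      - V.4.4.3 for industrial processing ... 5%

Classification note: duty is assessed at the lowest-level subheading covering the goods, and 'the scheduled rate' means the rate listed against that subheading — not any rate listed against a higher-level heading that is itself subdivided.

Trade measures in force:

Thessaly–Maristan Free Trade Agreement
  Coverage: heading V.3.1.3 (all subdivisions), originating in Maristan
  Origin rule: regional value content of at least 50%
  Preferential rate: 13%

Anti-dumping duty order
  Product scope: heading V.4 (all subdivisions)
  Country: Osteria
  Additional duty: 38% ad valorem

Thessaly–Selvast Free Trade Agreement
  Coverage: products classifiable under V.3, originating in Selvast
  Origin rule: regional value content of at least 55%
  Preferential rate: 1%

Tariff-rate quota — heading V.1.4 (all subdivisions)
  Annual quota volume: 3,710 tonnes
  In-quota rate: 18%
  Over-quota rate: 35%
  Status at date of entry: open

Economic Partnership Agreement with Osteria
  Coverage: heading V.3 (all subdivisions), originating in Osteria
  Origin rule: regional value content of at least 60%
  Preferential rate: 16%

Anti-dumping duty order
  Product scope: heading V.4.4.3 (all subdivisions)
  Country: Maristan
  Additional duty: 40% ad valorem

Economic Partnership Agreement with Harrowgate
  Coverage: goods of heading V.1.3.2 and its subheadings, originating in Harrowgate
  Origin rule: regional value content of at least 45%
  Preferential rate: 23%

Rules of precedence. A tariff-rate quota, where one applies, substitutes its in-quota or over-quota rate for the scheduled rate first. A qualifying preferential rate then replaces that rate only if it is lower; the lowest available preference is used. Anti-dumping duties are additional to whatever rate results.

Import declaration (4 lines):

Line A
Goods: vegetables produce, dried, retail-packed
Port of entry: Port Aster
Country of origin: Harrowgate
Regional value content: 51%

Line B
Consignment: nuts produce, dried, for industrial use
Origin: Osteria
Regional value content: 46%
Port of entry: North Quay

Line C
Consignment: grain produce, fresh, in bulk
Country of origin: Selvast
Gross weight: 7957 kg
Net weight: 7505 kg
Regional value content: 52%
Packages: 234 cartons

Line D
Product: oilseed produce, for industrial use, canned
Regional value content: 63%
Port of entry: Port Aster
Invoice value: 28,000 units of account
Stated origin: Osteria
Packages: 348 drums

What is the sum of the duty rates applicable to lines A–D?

Line A: vegetables → V.1; dried → V.1.4; retail-packed → V.1.4.3. Scheduled 3%. quota on V.1.4 open → in-quota 18%; Harrowgate agreement on V.1.3.2: V.1.4.3 not covered. → 18%.
Line B: nuts → V.3; dried → V.3.3; for industrial use → V.3.3.1. Scheduled 8%. Osteria agreement on V.3: RVC < 60%. → 8%.
Line C: grain → V.4; fresh → V.4.3; in bulk → V.4.3.3. Scheduled 14%. Selvast agreement on V.3: V.4.3.3 not covered. → 14%.
Line D: oilseed → V.2; canned → V.2.1; for industrial use → V.2.1.2. Scheduled 36%. Osteria agreement on V.3: V.2.1.2 not covered. → 36%.
Sum: 18% + 8% + 14% + 36% = 76%.

76%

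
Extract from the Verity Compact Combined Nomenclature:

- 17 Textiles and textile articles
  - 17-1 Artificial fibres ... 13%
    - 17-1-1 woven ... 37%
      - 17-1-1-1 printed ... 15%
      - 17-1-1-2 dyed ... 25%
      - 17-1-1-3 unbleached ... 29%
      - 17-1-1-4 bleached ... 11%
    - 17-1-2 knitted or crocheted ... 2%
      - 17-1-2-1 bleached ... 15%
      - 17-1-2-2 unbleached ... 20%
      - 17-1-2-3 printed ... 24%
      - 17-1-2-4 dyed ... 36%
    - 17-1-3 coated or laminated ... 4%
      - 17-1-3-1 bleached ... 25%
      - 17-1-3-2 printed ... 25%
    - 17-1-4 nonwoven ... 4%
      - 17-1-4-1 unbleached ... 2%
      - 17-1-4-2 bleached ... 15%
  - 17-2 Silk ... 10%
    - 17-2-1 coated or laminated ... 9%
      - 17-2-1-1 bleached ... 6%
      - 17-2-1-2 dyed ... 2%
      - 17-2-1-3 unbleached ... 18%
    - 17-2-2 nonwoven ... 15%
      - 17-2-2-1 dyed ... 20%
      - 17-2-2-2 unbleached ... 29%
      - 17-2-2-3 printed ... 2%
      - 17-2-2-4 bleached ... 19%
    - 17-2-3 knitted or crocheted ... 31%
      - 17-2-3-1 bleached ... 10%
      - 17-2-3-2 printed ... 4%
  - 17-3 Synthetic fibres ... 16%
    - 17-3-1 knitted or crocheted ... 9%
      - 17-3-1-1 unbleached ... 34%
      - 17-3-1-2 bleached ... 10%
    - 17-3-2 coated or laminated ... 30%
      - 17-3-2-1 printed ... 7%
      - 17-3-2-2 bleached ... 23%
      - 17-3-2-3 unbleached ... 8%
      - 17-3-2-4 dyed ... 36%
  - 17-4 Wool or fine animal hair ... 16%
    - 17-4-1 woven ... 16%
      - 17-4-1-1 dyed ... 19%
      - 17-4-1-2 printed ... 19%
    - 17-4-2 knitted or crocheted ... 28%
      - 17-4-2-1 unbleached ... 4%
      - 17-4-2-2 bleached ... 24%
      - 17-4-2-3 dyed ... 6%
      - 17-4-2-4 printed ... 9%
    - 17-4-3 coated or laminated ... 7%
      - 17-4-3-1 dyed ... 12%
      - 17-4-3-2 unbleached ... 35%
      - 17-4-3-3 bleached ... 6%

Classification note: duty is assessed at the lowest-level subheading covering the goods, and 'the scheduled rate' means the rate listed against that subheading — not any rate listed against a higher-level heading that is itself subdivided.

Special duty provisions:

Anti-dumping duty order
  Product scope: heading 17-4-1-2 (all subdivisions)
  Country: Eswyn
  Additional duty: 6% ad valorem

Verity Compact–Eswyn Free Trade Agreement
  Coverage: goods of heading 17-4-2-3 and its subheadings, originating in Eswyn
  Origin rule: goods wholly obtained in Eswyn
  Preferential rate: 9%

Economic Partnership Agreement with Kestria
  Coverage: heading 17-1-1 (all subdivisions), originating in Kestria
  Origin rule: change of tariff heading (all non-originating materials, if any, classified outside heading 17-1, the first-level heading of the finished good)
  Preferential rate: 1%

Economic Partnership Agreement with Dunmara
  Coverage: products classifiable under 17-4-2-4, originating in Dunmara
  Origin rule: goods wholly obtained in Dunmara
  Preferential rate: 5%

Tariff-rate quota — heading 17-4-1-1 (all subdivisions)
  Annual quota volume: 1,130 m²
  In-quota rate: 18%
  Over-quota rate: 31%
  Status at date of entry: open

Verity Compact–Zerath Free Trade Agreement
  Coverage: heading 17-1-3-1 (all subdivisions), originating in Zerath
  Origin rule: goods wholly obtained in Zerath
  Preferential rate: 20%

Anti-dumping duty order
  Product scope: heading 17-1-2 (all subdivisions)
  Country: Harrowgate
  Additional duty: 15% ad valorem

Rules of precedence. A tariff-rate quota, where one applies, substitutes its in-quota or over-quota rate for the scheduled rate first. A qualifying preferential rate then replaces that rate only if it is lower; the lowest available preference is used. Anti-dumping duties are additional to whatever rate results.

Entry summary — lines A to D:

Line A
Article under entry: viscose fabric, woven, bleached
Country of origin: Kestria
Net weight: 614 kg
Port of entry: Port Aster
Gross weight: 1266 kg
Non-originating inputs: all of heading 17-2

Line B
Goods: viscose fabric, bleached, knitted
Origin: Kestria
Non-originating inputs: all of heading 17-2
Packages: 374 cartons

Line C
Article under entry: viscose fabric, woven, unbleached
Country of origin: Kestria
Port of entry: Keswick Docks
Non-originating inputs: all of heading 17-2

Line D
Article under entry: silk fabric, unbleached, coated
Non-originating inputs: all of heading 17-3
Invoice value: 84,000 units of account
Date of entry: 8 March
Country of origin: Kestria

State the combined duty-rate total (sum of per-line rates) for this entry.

Line A: viscose → 17-1; woven → 17-1-1; bleached → 17-1-1-4. Scheduled 11%. Kestria agreement on 17-1-1: CTH met → 1% available; preferential 1%. → 1%.
Line B: viscose → 17-1; knitted → 17-1-2; bleached → 17-1-2-1. Scheduled 15%. Kestria agreement on 17-1-1: 17-1-2-1 not covered. → 15%.
Line C: viscose → 17-1; woven → 17-1-1; unbleached → 17-1-1-3. Scheduled 29%. Kestria agreement on 17-1-1: CTH met → 1% available; preferential 1%. → 1%.
Line D: silk → 17-2; coated → 17-2-1; unbleached → 17-2-1-3. Scheduled 18%. Kestria agreement on 17-1-1: 17-2-1-3 not covered. → 18%.
Sum: 1% + 15% + 1% + 18% = 35%.

35%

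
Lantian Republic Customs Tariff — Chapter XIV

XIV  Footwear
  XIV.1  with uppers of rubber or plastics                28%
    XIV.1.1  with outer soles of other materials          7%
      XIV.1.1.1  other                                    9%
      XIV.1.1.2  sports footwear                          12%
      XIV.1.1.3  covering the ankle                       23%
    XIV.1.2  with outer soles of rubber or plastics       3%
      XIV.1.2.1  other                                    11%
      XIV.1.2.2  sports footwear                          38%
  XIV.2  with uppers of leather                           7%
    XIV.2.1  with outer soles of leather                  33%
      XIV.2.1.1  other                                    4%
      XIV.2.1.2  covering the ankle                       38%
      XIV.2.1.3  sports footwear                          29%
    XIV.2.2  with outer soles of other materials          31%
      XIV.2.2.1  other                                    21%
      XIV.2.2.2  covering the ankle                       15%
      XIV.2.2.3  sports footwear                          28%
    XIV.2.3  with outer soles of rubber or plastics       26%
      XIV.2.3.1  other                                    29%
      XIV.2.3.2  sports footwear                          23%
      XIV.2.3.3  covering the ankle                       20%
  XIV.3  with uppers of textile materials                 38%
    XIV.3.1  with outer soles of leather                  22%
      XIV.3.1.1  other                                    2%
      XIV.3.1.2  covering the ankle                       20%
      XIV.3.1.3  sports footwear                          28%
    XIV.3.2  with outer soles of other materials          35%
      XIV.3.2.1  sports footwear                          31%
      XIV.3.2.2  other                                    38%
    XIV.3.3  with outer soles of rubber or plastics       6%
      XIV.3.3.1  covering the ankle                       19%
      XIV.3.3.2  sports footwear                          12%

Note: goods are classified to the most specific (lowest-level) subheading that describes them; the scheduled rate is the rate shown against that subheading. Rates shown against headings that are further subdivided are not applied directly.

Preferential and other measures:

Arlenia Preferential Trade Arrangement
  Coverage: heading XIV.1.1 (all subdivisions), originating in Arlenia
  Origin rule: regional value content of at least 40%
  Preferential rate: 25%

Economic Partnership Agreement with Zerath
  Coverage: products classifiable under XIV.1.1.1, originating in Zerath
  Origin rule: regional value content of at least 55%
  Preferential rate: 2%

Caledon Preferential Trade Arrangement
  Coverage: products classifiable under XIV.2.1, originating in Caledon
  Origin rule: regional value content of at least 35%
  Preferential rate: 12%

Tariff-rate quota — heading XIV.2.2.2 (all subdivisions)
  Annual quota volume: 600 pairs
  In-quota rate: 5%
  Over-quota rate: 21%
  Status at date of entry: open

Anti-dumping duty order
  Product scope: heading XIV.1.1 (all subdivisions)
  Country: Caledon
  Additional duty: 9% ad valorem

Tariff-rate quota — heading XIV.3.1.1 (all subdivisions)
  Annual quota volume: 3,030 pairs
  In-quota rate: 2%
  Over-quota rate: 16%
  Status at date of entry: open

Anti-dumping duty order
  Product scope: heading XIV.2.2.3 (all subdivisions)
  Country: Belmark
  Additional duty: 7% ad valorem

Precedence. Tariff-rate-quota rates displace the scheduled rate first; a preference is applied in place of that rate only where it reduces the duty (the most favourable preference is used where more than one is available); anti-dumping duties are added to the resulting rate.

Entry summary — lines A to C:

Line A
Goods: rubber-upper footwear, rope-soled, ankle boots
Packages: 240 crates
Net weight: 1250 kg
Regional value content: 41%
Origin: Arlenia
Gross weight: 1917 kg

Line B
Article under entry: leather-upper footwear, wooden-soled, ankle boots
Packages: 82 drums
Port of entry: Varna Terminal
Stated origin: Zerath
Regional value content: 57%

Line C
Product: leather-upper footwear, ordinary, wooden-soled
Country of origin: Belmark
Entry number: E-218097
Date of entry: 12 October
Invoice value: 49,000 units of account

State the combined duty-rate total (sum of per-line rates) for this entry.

Line A: rubber-upper → XIV.1; rope-soled → XIV.1.1; ankle boots → XIV.1.1.3. Scheduled 23%. Arlenia agreement on XIV.1.1: RVC ≥ 40% → 25% available; preference 25% not lower than 23% → no reduction. → 23%.
Line B: leather-upper → XIV.2; wooden-soled → XIV.2.2; ankle boots → XIV.2.2.2. Scheduled 15%. quota on XIV.2.2.2 open → in-quota 5%; Zerath agreement on XIV.1.1.1: XIV.2.2.2 not covered. → 5%.
Line C: leather-upper → XIV.2; wooden-soled → XIV.2.2; ordinary → XIV.2.2.1. Scheduled 21%. No special measure applies. → 21%.
Sum: 23% + 5% + 21% = 49%.

49%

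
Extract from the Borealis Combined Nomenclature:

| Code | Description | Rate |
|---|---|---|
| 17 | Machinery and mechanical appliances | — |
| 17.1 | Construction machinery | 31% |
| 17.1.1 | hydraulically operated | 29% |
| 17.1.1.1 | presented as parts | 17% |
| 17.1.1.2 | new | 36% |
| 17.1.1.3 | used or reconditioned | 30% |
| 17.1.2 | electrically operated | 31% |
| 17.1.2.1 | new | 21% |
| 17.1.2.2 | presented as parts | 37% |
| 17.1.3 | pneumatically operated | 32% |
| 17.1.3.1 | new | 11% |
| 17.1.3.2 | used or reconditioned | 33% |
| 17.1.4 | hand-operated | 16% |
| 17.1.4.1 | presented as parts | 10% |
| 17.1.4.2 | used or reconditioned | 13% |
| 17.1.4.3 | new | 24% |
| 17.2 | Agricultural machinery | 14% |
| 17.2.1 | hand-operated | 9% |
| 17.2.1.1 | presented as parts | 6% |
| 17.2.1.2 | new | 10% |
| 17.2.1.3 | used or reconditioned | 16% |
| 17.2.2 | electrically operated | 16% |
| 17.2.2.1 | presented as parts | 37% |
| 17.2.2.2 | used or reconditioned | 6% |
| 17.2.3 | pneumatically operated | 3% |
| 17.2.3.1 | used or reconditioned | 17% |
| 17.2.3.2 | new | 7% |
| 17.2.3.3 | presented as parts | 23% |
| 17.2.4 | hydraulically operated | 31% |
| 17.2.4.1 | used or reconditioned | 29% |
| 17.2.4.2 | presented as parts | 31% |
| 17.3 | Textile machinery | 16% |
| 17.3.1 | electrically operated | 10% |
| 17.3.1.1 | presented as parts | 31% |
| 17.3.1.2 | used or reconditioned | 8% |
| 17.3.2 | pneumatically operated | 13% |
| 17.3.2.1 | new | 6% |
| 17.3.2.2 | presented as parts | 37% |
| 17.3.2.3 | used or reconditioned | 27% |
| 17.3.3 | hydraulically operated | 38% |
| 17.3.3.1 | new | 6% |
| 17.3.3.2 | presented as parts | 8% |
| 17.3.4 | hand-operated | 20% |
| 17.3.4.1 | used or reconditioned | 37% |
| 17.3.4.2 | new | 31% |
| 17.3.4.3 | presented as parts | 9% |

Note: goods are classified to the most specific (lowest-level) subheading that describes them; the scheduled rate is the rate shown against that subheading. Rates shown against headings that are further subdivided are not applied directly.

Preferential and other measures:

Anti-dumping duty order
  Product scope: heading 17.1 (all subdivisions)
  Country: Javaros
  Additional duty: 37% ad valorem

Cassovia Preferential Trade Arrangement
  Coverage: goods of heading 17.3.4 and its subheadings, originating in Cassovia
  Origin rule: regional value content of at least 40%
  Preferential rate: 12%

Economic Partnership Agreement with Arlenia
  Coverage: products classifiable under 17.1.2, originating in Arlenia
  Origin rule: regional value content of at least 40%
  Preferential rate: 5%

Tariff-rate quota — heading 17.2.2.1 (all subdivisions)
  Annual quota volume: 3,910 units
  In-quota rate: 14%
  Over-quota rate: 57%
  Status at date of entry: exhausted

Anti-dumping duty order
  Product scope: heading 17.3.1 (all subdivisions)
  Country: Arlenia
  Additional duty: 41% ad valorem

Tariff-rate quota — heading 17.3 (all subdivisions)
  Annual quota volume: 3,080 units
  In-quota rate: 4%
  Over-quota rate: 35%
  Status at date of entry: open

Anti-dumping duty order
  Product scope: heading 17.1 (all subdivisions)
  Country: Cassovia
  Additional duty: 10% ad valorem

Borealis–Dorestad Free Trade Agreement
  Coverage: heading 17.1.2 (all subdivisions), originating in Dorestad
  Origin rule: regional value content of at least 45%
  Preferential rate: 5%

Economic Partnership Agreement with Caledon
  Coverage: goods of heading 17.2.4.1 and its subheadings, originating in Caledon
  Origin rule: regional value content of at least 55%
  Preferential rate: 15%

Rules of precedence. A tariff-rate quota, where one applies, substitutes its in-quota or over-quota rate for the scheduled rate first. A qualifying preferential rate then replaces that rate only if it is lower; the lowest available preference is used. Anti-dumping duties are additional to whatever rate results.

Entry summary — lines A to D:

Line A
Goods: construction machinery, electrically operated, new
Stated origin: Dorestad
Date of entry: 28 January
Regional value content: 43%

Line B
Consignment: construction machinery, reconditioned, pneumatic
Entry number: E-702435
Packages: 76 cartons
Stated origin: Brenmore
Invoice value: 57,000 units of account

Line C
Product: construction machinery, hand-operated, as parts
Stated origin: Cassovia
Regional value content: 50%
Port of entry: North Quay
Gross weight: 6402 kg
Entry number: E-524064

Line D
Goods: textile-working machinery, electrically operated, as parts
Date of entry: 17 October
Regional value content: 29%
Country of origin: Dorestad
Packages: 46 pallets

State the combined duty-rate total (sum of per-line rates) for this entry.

78%

Line A: construction → 17.1; electrically operated → 17.1.2; new → 17.1.2.1. Scheduled 21%. Dorestad agreement on 17.1.2: RVC < 45%. → 21%.
Line B: construction → 17.1; pneumatic → 17.1.3; reconditioned → 17.1.3.2. Scheduled 33%. No special measure applies. → 33%.
Line C: construction → 17.1; hand-operated → 17.1.4; as parts → 17.1.4.1. Scheduled 10%. Cassovia agreement on 17.3.4: 17.1.4.1 not covered; anti-dumping (Cassovia, 17.1): +10%; total 10% + 10% = 20%. → 20%.
Line D: textile-working → 17.3; electrically operated → 17.3.1; as parts → 17.3.1.1. Scheduled 31%. quota on 17.3 open → in-quota 4%; Dorestad agreement on 17.1.2: 17.3.1.1 not covered. → 4%.
Sum: 21% + 33% + 20% + 4% = 78%.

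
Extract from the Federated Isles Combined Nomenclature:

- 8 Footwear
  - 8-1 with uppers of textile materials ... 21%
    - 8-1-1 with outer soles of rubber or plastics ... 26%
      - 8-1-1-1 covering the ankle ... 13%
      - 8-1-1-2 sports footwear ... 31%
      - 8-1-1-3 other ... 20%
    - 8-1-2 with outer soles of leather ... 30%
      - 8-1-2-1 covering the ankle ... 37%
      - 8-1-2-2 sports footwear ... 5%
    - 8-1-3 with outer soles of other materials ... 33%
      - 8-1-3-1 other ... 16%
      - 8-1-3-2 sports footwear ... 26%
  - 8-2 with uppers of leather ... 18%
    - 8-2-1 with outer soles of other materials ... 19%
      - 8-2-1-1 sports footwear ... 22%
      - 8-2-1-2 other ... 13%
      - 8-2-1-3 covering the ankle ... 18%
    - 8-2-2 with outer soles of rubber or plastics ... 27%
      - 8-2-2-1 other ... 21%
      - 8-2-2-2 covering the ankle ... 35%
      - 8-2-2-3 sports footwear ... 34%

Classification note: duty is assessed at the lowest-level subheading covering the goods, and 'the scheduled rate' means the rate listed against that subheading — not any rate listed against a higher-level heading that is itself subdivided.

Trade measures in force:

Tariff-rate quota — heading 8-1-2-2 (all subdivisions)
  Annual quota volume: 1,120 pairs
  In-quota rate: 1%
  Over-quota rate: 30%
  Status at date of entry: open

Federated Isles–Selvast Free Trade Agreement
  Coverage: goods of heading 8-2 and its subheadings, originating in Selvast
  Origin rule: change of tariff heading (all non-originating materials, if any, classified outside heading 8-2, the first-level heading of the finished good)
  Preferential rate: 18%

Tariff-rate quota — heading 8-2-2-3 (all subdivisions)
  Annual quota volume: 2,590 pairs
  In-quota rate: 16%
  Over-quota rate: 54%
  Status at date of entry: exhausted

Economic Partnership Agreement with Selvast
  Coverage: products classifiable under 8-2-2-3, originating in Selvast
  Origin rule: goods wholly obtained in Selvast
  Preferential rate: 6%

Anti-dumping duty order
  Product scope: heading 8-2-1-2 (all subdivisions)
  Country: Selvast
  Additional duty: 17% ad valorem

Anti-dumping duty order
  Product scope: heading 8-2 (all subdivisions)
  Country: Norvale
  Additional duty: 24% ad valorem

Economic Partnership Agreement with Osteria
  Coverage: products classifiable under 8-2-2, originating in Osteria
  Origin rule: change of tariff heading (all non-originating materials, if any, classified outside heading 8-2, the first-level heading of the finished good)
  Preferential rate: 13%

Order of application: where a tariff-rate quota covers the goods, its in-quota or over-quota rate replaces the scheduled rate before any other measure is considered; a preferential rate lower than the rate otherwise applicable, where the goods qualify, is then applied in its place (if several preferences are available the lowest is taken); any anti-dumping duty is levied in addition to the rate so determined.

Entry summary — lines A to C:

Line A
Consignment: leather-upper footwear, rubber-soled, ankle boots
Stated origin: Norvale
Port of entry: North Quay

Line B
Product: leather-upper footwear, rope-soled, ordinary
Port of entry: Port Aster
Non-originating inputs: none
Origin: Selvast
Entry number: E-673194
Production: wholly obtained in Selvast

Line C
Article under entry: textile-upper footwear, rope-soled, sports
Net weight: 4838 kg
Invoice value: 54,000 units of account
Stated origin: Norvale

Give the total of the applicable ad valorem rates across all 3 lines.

Line A: leather-upper → 8-2; rubber-soled → 8-2-2; ankle boots → 8-2-2-2. Scheduled 35%. anti-dumping (Norvale, 8-2): +24%; total 35% + 24% = 59%. → 59%.
Line B: leather-upper → 8-2; rope-soled → 8-2-1; ordinary → 8-2-1-2. Scheduled 13%. Selvast agreement on 8-2: CTH met → 18% available; Selvast agreement on 8-2-2-3: 8-2-1-2 not covered; preference 18% not lower than 13% → no reduction; anti-dumping (Selvast, 8-2-1-2): +17%; total 13% + 17% = 30%. → 30%.
Line C: textile-upper → 8-1; rope-soled → 8-1-3; sports → 8-1-3-2. Scheduled 26%. No special measure applies. → 26%.
Sum: 59% + 30% + 26% = 115%.

115%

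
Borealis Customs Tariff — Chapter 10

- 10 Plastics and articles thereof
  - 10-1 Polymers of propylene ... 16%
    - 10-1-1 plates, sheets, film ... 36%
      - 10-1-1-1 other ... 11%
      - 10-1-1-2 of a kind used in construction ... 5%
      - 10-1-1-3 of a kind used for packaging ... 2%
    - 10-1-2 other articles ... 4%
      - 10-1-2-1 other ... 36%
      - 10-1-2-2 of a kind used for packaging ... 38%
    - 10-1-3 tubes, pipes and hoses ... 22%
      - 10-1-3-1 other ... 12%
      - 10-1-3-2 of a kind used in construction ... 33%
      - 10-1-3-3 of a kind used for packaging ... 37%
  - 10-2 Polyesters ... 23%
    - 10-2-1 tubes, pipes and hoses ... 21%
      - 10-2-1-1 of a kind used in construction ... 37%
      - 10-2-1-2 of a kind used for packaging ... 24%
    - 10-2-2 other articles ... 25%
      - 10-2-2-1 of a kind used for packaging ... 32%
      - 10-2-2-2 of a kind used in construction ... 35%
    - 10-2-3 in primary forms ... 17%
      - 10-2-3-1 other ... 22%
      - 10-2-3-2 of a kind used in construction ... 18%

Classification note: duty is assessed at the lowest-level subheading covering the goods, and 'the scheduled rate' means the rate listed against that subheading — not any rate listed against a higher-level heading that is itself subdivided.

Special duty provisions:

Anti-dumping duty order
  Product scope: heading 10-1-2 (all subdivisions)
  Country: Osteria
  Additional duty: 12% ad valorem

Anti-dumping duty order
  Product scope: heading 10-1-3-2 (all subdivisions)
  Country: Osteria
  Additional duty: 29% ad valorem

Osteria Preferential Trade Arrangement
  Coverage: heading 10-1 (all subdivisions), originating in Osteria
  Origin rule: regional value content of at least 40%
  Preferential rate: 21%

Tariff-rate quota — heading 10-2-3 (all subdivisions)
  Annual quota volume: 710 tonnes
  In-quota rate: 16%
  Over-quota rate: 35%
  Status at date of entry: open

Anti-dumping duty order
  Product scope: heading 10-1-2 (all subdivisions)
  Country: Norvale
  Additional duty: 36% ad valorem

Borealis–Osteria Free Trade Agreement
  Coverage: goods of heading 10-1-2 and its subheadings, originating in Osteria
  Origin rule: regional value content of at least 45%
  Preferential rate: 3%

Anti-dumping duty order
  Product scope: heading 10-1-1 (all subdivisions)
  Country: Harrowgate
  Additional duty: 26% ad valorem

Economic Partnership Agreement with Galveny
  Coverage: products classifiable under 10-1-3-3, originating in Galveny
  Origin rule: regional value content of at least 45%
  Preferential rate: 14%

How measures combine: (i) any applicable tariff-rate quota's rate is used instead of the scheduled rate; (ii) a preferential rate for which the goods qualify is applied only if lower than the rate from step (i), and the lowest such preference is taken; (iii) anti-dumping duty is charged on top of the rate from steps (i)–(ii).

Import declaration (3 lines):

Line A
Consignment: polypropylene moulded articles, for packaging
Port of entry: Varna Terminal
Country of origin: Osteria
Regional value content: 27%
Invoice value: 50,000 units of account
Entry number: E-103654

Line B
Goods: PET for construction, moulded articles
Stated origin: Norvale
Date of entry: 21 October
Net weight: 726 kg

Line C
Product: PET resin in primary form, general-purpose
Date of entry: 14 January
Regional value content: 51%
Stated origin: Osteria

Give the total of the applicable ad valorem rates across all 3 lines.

Line A: polypropylene → 10-1; moulded articles → 10-1-2; for packaging → 10-1-2-2. Scheduled 38%. Osteria agreement on 10-1: RVC < 40%; Osteria agreement on 10-1-2: RVC < 45%; anti-dumping (Osteria, 10-1-2): +12%; total 38% + 12% = 50%. → 50%.
Line B: PET → 10-2; moulded articles → 10-2-2; for construction → 10-2-2-2. Scheduled 35%. No special measure applies. → 35%.
Line C: PET → 10-2; resin in primary form → 10-2-3; general-purpose → 10-2-3-1. Scheduled 22%. quota on 10-2-3 open → in-quota 16%; Osteria agreement on 10-1: 10-2-3-1 not covered; Osteria agreement on 10-1-2: 10-2-3-1 not covered. → 16%.
Sum: 50% + 35% + 16% = 101%.

101%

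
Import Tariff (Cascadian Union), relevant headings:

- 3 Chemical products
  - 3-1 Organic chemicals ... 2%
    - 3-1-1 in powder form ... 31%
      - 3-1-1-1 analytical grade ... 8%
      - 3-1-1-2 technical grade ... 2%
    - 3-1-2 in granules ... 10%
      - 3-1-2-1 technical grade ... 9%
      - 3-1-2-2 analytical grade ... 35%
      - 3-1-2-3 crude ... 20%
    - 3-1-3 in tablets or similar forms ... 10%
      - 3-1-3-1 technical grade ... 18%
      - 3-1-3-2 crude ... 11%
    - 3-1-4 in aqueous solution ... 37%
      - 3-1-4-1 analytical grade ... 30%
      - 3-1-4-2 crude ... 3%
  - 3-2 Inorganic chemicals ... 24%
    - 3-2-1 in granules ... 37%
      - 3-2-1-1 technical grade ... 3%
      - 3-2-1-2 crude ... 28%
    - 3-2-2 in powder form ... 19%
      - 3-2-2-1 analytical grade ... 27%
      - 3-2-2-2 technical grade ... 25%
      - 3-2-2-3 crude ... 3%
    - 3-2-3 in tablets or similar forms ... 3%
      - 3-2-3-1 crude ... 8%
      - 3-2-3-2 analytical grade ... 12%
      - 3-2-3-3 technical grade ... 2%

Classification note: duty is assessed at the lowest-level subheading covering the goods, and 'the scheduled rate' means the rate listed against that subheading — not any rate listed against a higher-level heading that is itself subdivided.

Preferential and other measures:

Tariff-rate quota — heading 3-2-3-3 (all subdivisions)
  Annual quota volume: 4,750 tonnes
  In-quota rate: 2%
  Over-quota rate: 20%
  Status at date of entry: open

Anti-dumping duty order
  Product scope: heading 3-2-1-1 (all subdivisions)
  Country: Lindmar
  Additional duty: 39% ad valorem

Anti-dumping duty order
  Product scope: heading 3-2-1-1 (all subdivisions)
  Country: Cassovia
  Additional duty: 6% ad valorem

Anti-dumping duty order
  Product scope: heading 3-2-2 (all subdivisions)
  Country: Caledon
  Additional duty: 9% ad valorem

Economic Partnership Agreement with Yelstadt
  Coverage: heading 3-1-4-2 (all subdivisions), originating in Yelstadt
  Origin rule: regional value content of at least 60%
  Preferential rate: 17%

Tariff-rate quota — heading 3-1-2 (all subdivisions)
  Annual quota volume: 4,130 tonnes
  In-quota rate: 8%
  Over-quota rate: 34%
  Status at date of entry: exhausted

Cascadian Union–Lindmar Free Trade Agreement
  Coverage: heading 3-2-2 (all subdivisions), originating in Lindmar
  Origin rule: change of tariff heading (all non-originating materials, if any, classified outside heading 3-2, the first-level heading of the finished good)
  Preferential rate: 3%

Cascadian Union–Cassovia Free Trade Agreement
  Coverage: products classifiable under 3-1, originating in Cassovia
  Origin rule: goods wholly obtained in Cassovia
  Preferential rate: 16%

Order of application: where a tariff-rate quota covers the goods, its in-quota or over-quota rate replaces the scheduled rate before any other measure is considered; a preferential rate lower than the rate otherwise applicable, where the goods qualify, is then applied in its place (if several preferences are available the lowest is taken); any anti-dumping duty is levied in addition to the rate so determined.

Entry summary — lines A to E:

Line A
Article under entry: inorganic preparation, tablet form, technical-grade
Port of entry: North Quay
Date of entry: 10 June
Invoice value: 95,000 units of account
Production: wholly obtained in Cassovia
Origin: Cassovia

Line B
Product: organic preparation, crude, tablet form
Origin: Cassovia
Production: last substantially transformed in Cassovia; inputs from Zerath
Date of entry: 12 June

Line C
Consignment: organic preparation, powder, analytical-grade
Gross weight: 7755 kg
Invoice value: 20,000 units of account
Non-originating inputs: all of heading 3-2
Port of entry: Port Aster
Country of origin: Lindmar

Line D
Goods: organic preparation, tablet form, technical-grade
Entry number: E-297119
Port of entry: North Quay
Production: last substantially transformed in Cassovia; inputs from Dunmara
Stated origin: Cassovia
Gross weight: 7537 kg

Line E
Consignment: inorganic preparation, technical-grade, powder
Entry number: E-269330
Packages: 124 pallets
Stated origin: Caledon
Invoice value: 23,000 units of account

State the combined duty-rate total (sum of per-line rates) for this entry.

Line A: inorganic → 3-2; tablet form → 3-2-3; technical-grade → 3-2-3-3. Scheduled 2%. quota on 3-2-3-3 open → in-quota 2%; Cassovia agreement on 3-1: 3-2-3-3 not covered. → 2%.
Line B: organic → 3-1; tablet form → 3-1-3; crude → 3-1-3-2. Scheduled 11%. Cassovia agreement on 3-1: not wholly obtained. → 11%.
Line C: organic → 3-1; powder → 3-1-1; analytical-grade → 3-1-1-1. Scheduled 8%. Lindmar agreement on 3-2-2: 3-1-1-1 not covered. → 8%.
Line D: organic → 3-1; tablet form → 3-1-3; technical-grade → 3-1-3-1. Scheduled 18%. Cassovia agreement on 3-1: not wholly obtained. → 18%.
Line E: inorganic → 3-2; powder → 3-2-2; technical-grade → 3-2-2-2. Scheduled 25%. anti-dumping (Caledon, 3-2-2): +9%; total 25% + 9% = 34%. → 34%.
Sum: 2% + 11% + 8% + 18% + 34% = 73%.

73%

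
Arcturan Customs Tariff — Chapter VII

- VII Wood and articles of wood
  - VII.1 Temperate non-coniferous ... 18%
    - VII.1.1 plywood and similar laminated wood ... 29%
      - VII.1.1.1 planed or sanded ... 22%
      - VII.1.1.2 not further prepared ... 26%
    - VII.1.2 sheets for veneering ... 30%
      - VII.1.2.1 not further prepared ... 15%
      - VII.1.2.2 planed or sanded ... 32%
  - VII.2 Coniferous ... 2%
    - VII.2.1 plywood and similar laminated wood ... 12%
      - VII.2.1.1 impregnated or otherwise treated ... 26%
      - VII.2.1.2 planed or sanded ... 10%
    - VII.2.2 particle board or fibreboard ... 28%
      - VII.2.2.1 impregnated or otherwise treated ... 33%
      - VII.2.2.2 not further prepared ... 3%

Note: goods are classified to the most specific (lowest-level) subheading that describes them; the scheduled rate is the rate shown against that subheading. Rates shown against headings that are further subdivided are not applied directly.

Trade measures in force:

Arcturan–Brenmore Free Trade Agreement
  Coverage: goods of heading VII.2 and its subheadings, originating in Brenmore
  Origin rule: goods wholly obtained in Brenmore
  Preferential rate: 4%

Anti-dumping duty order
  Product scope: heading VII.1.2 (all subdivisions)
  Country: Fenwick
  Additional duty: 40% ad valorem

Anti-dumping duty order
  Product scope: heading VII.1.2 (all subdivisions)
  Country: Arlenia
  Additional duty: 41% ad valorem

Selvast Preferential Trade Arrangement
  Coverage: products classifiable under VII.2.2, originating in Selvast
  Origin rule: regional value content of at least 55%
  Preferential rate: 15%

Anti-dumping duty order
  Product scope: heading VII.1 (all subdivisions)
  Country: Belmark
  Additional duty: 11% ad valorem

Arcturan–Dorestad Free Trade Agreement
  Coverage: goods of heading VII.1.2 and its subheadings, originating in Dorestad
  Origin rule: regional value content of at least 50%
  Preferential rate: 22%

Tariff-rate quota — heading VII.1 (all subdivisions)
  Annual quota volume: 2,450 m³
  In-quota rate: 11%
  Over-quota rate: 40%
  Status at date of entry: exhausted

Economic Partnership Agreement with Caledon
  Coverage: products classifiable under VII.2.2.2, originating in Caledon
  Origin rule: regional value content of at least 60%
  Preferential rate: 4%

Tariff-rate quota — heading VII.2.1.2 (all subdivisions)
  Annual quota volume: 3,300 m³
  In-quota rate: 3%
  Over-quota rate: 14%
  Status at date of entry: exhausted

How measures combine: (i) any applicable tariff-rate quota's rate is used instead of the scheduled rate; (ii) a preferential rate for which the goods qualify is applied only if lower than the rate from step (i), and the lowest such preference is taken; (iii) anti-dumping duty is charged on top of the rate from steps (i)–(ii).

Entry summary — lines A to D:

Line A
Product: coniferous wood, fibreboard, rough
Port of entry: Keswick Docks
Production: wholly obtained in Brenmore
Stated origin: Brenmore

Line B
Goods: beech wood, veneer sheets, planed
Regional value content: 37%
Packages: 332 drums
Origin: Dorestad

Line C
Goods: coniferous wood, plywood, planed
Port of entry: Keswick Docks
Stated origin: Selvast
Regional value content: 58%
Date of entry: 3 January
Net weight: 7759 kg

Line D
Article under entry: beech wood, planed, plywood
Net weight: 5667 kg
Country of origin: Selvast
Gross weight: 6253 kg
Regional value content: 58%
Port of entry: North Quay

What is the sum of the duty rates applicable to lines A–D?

Line A: coniferous → VII.2; fibreboard → VII.2.2; rough → VII.2.2.2. Scheduled 3%. Brenmore agreement on VII.2: wholly obtained → 4% available; preference 4% not lower than 3% → no reduction. → 3%.
Line B: beech → VII.1; veneer sheets → VII.1.2; planed → VII.1.2.2. Scheduled 32%. quota on VII.1 exhausted → over-quota 40%; Dorestad agreement on VII.1.2: RVC < 50%. → 40%.
Line C: coniferous → VII.2; plywood → VII.2.1; planed → VII.2.1.2. Scheduled 10%. quota on VII.2.1.2 exhausted → over-quota 14%; Selvast agreement on VII.2.2: VII.2.1.2 not covered. → 14%.
Line D: beech → VII.1; plywood → VII.1.1; planed → VII.1.1.1. Scheduled 22%. quota on VII.1 exhausted → over-quota 40%; Selvast agreement on VII.2.2: VII.1.1.1 not covered. → 40%.
Sum: 3% + 40% + 14% + 40% = 97%.

97%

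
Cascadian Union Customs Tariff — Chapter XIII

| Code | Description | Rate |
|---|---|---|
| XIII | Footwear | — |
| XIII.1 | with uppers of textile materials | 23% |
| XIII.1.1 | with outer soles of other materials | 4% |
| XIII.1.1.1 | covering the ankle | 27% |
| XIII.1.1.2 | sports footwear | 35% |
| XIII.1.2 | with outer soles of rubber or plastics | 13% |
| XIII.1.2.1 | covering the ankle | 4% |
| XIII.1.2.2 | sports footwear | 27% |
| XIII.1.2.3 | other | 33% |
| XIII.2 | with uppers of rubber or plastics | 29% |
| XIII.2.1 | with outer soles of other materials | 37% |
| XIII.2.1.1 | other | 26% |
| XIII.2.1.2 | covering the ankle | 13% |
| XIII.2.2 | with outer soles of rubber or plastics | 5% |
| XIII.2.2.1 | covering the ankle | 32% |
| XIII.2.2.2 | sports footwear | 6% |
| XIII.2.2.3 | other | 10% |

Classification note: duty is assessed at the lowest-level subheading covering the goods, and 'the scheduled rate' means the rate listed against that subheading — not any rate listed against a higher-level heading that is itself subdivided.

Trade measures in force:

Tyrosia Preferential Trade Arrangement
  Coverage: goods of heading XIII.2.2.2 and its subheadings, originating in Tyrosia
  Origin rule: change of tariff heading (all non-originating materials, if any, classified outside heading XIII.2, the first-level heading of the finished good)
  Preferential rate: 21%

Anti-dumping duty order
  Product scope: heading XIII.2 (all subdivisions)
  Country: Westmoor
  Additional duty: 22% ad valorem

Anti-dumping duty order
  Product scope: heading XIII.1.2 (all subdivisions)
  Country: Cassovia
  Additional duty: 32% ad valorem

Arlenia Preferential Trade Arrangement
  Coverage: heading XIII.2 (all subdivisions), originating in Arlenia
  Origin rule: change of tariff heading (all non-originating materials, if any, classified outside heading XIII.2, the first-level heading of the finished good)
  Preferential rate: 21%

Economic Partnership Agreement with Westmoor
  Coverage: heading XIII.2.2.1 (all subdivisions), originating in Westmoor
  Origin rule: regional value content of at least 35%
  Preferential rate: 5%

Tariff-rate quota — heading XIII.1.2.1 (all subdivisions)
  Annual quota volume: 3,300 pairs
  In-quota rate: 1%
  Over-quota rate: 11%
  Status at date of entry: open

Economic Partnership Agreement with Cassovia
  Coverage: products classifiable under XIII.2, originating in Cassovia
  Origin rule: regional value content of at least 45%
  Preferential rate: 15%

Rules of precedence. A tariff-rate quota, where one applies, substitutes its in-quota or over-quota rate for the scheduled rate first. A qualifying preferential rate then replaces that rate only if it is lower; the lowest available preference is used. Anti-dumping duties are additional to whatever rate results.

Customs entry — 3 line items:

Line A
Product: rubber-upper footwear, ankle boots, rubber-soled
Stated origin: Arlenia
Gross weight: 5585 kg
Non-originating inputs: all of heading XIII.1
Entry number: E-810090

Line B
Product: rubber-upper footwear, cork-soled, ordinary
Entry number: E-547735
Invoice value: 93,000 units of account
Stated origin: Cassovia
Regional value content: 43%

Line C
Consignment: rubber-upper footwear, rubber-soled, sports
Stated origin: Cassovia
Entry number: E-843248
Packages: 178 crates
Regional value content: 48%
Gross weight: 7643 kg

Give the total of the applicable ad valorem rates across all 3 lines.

Line A: rubber-upper → XIII.2; rubber-soled → XIII.2.2; ankle boots → XIII.2.2.1. Scheduled 32%. Arlenia agreement on XIII.2: CTH met → 21% available; preferential 21%. → 21%.
Line B: rubber-upper → XIII.2; cork-soled → XIII.2.1; ordinary → XIII.2.1.1. Scheduled 26%. Cassovia agreement on XIII.2: RVC < 45%. → 26%.
Line C: rubber-upper → XIII.2; rubber-soled → XIII.2.2; sports → XIII.2.2.2. Scheduled 6%. Cassovia agreement on XIII.2: RVC ≥ 45% → 15% available; preference 15% not lower than 6% → no reduction. → 6%.
Sum: 21% + 26% + 6% = 53%.

53%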